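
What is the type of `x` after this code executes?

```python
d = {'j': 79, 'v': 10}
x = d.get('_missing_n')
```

dict.get() returns None when key not found

NoneType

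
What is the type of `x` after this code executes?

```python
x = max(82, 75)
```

max() of ints returns int

int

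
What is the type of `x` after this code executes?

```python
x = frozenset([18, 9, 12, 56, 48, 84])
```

frozenset() returns frozenset

frozenset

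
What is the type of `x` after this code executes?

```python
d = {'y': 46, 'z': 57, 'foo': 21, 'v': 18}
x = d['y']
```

Accessing dict[str, int] with str key returns int

int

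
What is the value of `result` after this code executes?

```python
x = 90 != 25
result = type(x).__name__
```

x is bool; result = 'bool'

'bool'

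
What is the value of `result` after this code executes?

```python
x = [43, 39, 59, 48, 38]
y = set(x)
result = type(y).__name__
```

x is list; y is set; result = 'set'

'set'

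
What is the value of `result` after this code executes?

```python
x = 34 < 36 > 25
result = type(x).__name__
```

x is bool; result = 'bool'

'bool'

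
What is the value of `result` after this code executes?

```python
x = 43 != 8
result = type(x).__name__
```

x is bool; result = 'bool'

'bool'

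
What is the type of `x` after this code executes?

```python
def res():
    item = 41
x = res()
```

Function without return returns None

NoneType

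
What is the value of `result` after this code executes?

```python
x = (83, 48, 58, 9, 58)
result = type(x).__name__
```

x is tuple; result = 'tuple'

'tuple'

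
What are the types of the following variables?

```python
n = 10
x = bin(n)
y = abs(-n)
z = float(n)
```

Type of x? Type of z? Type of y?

bin() returns str; float() returns float; abs() of int returns int

str, float, int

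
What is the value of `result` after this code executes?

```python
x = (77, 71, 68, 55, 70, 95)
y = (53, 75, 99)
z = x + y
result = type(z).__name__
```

x is tuple; y is tuple; z is tuple; result = 'tuple'

'tuple'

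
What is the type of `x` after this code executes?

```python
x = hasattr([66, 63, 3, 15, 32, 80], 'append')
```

hasattr() returns bool

bool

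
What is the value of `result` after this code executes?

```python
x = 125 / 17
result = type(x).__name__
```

x is float; result = 'float'

'float'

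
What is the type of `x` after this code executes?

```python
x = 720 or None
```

'or' returns first truthy value

int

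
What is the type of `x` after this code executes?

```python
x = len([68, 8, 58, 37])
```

len() always returns int

int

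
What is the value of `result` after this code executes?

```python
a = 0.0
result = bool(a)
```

a = 0.0; result = False

False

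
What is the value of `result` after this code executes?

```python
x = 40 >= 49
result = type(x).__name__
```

x is bool; result = 'bool'

'bool'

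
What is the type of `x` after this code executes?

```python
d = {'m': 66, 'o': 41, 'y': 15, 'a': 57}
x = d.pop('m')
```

dict.pop() returns the value

int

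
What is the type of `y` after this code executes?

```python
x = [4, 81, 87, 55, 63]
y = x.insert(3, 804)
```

list.insert() returns None

NoneType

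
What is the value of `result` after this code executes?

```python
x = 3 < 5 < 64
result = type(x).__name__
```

x is bool; result = 'bool'

'bool'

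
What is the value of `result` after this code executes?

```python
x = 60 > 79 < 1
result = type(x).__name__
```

x is bool; result = 'bool'

'bool'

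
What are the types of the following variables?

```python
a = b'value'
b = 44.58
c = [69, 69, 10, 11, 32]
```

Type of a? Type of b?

a is assigned a bytes literal (b'...' prefix); b is assigned a number with a decimal point, so it is a float

bytes, float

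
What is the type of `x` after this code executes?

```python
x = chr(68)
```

chr() returns str (single char)

str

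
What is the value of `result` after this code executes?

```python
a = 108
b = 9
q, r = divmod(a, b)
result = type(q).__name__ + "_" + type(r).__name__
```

a is int; b is int; q is int; r is int; result = 'int_int'

'int_int'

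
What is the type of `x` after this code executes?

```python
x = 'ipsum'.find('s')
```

str.find() returns int index

int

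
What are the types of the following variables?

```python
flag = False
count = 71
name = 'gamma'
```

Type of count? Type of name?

count is assigned a bare integer (no decimal point), so it is an int; name is assigned a quoted string literal, so it is a str

int, str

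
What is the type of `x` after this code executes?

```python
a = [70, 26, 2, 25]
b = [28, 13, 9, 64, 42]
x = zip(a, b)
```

zip() returns a zip object

zip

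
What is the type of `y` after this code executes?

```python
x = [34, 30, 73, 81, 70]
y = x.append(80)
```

list.append() returns None (mutates in place)

NoneType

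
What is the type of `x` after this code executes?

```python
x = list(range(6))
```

list(range()) returns list

list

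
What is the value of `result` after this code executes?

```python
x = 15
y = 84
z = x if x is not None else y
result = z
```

x = 15; y = 84; z = 15; result = 15

15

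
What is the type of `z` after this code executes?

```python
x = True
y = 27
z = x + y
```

bool + int = int (bool is subclass of int)

int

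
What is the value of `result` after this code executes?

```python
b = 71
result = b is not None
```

b = 71; result = True

True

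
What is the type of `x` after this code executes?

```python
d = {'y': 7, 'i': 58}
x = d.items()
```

dict.items() returns dict_items view

dict_items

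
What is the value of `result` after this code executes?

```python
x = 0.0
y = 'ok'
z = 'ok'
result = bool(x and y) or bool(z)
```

x = 0.0; y = 'ok'; z = 'ok'; result = True

True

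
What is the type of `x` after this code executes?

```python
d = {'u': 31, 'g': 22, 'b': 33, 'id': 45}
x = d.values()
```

.values() returns dict_values view

dict_values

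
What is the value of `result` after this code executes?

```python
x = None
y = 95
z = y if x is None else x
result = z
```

x = None; y = 95; z = 95; result = 95

95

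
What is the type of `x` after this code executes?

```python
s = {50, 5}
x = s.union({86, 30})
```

set.union() returns a new set

set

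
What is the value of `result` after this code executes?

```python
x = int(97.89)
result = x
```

x = 97; result = 97

97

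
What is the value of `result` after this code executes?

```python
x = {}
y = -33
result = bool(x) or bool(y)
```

x = {}; y = -33; result = True

True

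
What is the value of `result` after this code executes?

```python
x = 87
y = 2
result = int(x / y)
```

x = 87; y = 2; result = 43

43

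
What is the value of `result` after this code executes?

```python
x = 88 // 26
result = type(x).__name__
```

x is int; result = 'int'

'int'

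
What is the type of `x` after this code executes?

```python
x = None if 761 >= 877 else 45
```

761 >= 877 is False, so the else branch is taken

int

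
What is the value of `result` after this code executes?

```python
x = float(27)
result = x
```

x = 27.0; result = 27.0

27.0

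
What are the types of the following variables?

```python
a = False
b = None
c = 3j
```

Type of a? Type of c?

a is assigned the constant False, which has type bool; c is assigned 3j, an imaginary literal (j suffix), which has type complex

bool, complex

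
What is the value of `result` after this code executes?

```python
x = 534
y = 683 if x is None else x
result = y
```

x = 534; y = 534; result = 534

534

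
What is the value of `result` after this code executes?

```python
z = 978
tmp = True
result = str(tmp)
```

z = 978; tmp = True; result = 'True'

'True'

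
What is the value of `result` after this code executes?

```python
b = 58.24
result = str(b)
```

b = 58.24; result = '58.24'

'58.24'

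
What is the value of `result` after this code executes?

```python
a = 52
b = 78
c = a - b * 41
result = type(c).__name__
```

a is int; b is int; c is int; result = 'int'

'int'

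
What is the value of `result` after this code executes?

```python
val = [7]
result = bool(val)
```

val = [7]; result = True

True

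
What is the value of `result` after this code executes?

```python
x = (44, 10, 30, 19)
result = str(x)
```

x = (44, 10, 30, 19); result = '(44, 10, 30, 19)'

'(44, 10, 30, 19)'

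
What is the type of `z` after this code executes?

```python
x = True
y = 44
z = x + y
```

bool + int = int (bool is subclass of int)

int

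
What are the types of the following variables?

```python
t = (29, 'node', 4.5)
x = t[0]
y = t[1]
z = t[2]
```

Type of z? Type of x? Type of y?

tuple[2] is float; tuple[0] is int; tuple[1] is str

float, int, str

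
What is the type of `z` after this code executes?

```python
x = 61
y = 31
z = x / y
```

int / int = float

float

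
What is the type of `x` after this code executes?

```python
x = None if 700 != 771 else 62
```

700 != 771 is True, so the if branch is taken

NoneType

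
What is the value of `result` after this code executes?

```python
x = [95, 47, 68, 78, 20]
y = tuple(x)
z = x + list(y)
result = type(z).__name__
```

x is list; y is tuple; z is list; result = 'list'

'list'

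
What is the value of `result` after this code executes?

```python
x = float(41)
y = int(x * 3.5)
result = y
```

x = 41.0; y = 143; result = 143

143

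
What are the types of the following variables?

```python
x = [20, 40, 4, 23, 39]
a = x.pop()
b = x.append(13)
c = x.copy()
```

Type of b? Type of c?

append() returns None; copy() returns list

NoneType, list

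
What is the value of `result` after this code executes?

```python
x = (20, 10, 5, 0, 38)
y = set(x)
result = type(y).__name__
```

x is tuple; y is set; result = 'set'

'set'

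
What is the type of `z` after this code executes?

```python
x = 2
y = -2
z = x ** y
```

int ** negative = float

float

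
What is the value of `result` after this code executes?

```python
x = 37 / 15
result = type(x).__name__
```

x is float; result = 'float'

'float'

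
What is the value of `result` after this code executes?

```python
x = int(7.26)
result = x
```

x = 7; result = 7

7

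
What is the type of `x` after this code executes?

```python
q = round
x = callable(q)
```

callable() returns bool

bool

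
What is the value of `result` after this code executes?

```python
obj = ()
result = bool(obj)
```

obj = (); result = False

False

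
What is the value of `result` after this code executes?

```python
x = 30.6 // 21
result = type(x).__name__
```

x is float; result = 'float'

'float'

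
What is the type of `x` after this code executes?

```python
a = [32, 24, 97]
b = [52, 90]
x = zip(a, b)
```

zip() returns a zip object

zip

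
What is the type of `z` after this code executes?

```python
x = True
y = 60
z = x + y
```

bool + int = int (bool is subclass of int)

int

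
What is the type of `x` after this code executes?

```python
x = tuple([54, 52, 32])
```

tuple() constructor returns tuple

tuple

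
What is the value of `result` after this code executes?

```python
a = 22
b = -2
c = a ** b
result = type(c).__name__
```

a is int; b is int; c is float; result = 'float'

'float'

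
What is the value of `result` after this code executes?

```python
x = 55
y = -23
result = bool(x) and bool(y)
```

x = 55; y = -23; result = True

True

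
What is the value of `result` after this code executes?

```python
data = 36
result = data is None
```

data = 36; result = False

False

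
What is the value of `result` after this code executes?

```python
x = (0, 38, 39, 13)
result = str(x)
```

x = (0, 38, 39, 13); result = '(0, 38, 39, 13)'

'(0, 38, 39, 13)'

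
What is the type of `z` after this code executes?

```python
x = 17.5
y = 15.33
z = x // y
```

float // float = float

float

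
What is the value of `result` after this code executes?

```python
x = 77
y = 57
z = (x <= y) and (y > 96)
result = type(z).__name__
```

x is int; y is int; z is bool; result = 'bool'

'bool'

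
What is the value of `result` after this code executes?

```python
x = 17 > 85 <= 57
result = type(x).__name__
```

x is bool; result = 'bool'

'bool'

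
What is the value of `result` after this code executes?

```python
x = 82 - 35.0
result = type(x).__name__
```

x is float; result = 'float'

'float'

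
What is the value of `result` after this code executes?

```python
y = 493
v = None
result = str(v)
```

y = 493; v = None; result = 'None'

'None'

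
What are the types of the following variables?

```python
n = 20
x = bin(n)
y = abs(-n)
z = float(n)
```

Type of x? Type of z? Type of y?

bin() returns str; float() returns float; abs() of int returns int

str, float, int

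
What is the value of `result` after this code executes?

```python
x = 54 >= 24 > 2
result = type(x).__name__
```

x is bool; result = 'bool'

'bool'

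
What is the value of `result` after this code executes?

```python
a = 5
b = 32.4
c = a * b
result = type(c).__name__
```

a is int; b is float; c is float; result = 'float'

'float'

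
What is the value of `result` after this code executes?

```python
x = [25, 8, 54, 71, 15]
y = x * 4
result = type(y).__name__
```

x is list; y is list; result = 'list'

'list'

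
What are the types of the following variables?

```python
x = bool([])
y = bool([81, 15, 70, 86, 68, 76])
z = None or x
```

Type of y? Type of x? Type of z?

bool() returns bool; bool() returns bool; None or bool returns the bool

bool, bool, bool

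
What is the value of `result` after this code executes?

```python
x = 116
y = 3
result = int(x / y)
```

x = 116; y = 3; result = 38

38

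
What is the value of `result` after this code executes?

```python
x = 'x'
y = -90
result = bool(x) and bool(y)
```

x = 'x'; y = -90; result = True

True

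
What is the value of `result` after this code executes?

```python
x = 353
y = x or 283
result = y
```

x = 353; y = 353; result = 353

353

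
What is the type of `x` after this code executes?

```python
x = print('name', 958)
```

print() returns None

NoneType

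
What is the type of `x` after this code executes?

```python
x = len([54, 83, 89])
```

len() always returns int

int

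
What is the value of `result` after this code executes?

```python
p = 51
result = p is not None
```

p = 51; result = True

True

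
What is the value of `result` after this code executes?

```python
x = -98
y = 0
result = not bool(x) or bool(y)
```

x = -98; y = 0; result = False

False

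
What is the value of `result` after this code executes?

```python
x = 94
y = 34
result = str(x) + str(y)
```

x = 94; y = 34; result = '9434'

'9434'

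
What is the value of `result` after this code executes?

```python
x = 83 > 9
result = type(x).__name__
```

x is bool; result = 'bool'

'bool'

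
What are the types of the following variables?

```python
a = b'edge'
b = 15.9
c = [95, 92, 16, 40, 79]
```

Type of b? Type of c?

b is assigned a number with a decimal point, so it is a float; c is assigned a list literal (square brackets)

float, list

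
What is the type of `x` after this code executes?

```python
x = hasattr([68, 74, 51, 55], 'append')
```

hasattr() returns bool

bool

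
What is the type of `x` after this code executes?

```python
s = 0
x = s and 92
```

'and' returns first falsy value (0 is int)

int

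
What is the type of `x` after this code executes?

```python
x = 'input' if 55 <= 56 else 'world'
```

Both branches of conditional are str

str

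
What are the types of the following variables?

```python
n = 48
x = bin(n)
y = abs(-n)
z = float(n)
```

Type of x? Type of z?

bin() returns str; float() returns float

str, float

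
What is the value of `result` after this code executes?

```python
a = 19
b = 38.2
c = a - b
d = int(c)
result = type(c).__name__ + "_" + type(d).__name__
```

a is int; b is float; c is float; d is int; result = 'float_int'

'float_int'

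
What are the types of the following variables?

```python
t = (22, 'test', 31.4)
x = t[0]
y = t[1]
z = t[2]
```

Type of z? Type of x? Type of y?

tuple[2] is float; tuple[0] is int; tuple[1] is str

float, int, str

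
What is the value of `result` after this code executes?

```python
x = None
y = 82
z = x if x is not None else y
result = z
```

x = None; y = 82; z = 82; result = 82

82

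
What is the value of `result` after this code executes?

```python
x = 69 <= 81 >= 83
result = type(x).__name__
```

x is bool; result = 'bool'

'bool'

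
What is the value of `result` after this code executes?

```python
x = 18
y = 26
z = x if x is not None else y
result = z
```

x = 18; y = 26; z = 18; result = 18

18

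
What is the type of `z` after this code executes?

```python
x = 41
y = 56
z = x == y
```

Equality comparison returns bool

bool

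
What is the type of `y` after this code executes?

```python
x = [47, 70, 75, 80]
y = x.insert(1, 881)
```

list.insert() returns None

NoneType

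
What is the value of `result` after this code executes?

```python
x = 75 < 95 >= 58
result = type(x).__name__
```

x is bool; result = 'bool'

'bool'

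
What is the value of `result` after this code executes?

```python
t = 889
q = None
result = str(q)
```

t = 889; q = None; result = 'None'

'None'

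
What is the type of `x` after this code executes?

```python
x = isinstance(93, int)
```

isinstance() returns bool

bool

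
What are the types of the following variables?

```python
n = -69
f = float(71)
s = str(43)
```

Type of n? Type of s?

n is assigned a bare integer (no decimal point), so it is an int; s is assigned the result of calling str(), which returns a str

int, str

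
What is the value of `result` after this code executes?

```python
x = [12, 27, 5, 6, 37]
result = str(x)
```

x = [12, 27, 5, 6, 37]; result = '[12, 27, 5, 6, 37]'

'[12, 27, 5, 6, 37]'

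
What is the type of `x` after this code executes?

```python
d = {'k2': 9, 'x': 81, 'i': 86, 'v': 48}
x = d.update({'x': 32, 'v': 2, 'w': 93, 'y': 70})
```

dict.update() returns None

NoneType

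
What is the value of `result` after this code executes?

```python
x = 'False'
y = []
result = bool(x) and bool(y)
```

x = 'False'; y = []; result = False

False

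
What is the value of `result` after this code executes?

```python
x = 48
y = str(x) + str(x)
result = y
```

x = 48; y = '4848'; result = '4848'

'4848'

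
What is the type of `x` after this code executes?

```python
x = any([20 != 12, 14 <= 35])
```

any() returns bool

bool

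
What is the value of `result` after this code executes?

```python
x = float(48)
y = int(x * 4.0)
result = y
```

x = 48.0; y = 192; result = 192

192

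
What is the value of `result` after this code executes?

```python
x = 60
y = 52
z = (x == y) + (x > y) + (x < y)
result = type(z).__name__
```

x is int; y is int; z is int; result = 'int'

'int'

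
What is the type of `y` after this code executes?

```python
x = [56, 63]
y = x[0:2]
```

Slicing a list returns a list

list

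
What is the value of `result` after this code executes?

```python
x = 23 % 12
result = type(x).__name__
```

x is int; result = 'int'

'int'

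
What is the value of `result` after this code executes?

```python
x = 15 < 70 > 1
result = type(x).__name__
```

x is bool; result = 'bool'

'bool'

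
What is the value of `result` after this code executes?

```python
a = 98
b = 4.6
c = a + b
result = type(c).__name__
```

a is int; b is float; c is float; result = 'float'

'float'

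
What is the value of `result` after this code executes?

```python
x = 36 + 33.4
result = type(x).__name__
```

x is float; result = 'float'

'float'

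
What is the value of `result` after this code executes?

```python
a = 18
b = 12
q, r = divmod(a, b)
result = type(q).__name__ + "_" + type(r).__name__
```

a is int; b is int; q is int; r is int; result = 'int_int'

'int_int'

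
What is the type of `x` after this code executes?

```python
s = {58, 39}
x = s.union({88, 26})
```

set.union() returns a new set

set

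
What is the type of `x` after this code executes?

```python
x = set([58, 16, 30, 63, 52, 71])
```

set() constructor returns set

set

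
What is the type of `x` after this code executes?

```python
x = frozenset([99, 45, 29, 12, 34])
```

frozenset() returns frozenset

frozenset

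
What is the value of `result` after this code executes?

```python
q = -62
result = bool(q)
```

q = -62; result = True

True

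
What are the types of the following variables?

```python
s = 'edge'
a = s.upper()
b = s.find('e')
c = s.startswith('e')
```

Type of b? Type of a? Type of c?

find() returns int; upper() returns str; startswith() returns bool

int, str, bool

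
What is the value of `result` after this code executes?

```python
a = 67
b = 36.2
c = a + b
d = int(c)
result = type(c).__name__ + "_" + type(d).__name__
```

a is int; b is float; c is float; d is int; result = 'float_int'

'float_int'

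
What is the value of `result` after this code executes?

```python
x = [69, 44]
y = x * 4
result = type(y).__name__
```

x is list; y is list; result = 'list'

'list'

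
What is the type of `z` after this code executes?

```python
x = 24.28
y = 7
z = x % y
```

float % int = float

float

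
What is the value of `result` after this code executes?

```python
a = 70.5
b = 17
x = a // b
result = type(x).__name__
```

a is float; b is int; x is float; result = 'float'

'float'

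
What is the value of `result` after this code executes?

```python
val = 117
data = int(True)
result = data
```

val = 117; data = 1; result = 1

1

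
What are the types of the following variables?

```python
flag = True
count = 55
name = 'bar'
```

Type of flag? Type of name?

flag is assigned the constant True, which has type bool; name is assigned a quoted string literal, so it is a str

bool, str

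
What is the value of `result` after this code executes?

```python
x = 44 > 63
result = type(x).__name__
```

x is bool; result = 'bool'

'bool'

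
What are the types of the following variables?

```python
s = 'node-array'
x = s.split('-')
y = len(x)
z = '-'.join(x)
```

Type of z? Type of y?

str.join() returns str; len() returns int

str, int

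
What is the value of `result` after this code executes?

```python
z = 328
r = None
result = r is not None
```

z = 328; r = None; result = False

False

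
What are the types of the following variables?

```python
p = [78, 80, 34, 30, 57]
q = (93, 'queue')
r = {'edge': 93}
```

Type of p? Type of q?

p is assigned a list literal (square brackets); q is assigned a tuple (parenthesized, comma-separated values)

list, tuple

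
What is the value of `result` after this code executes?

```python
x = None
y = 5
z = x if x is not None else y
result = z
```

x = None; y = 5; z = 5; result = 5

5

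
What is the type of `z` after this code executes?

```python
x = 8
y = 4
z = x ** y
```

positive int ** positive int = int

int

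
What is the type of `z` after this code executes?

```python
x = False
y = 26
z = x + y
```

bool + int = int (bool is subclass of int)

int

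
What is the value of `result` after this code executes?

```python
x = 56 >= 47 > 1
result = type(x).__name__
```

x is bool; result = 'bool'

'bool'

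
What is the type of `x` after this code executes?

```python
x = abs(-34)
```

abs() of int returns int

int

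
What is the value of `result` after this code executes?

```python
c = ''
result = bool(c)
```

c = ''; result = False

False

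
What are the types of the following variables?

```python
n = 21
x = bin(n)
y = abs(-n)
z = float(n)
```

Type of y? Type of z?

abs() of int returns int; float() returns float

int, float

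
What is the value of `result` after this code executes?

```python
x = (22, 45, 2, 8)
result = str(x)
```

x = (22, 45, 2, 8); result = '(22, 45, 2, 8)'

'(22, 45, 2, 8)'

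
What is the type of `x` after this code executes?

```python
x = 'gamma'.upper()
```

str.upper() returns str

str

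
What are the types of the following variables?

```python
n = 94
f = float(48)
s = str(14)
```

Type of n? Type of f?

n is assigned a bare integer (no decimal point), so it is an int; f is assigned the result of calling float(), which returns a float

int, float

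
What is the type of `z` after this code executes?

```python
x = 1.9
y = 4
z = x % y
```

float % int = float

float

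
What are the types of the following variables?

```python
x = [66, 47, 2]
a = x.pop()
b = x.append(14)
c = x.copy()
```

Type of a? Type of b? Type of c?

pop() returns element; append() returns None; copy() returns list

int, NoneType, list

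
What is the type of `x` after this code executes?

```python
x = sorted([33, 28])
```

sorted() always returns list

list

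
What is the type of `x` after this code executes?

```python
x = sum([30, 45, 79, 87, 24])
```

sum() of ints returns int

int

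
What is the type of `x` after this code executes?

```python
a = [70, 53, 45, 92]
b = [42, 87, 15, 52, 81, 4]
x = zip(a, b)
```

zip() returns a zip object

zip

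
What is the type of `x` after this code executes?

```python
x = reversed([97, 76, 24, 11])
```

reversed() on a list returns list_reverseiterator

list_reverseiterator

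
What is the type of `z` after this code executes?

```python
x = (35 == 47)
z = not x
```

'not' returns bool

bool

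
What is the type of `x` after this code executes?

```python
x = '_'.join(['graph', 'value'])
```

str.join() returns str

str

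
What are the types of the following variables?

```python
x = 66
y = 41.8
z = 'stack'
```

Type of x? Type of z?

x is assigned a bare integer (no decimal point), so it is an int; z is assigned a quoted string literal, so it is a str

int, str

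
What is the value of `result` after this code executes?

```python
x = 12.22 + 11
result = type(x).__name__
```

x is float; result = 'float'

'float'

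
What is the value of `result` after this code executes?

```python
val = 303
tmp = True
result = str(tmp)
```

val = 303; tmp = True; result = 'True'

'True'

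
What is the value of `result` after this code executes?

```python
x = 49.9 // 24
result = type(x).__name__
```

x is float; result = 'float'

'float'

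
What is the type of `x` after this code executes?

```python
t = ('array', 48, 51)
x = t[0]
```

Index 0 of tuple is a str literal

str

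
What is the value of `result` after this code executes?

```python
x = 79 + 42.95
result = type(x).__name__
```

x is float; result = 'float'

'float'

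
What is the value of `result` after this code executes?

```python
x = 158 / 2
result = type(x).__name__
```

x is float; result = 'float'

'float'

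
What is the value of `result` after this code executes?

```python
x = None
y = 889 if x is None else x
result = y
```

x = None; y = 889; result = 889

889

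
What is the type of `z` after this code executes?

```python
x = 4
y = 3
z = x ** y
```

positive int ** positive int = int

int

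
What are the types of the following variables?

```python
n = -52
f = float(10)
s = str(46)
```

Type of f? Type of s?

f is assigned the result of calling float(), which returns a float; s is assigned the result of calling str(), which returns a str

float, str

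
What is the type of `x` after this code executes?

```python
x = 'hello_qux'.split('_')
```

str.split() returns list

list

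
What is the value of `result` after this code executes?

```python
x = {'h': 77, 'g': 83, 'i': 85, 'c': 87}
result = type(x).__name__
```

x is dict; result = 'dict'

'dict'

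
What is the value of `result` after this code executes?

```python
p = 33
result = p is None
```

p = 33; result = False

False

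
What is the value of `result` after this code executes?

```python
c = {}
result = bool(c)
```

c = {}; result = False

False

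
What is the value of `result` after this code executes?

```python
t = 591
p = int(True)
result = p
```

t = 591; p = 1; result = 1

1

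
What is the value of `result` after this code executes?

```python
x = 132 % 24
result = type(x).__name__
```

x is int; result = 'int'

'int'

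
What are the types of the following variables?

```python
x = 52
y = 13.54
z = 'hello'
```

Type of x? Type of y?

x is assigned a bare integer (no decimal point), so it is an int; y is assigned a number with a decimal point, so it is a float

int, float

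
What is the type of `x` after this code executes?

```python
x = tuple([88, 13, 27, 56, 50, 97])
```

tuple() constructor returns tuple

tuple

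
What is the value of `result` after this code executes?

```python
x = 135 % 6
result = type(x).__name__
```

x is int; result = 'int'

'int'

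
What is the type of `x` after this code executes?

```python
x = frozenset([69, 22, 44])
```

frozenset() returns frozenset

frozenset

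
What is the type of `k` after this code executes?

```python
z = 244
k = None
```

None has type NoneType

NoneType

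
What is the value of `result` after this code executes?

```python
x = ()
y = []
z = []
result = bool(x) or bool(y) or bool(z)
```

x = (); y = []; z = []; result = False

False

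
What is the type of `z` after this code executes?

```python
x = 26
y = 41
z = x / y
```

int / int = float

float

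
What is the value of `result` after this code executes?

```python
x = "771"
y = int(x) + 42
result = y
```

x = '771'; y = 813; result = 813

813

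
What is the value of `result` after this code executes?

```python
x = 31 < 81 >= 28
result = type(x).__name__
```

x is bool; result = 'bool'

'bool'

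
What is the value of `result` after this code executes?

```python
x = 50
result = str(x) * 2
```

x = 50; result = '5050'

'5050'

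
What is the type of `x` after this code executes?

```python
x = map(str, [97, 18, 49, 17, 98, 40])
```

map() returns a map object

map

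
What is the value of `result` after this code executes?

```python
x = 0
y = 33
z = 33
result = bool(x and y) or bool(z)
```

x = 0; y = 33; z = 33; result = True

True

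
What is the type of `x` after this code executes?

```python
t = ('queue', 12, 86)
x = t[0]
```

Index 0 of tuple is a str literal

str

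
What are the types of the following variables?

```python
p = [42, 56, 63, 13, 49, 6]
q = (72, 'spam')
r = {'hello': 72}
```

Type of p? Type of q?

p is assigned a list literal (square brackets); q is assigned a tuple (parenthesized, comma-separated values)

list, tuple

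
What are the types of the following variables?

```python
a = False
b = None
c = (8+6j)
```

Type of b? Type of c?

b is assigned None, whose type is NoneType; c is assigned (8+6j), an int plus an imaginary literal (j suffix), which evaluates to complex

NoneType, complex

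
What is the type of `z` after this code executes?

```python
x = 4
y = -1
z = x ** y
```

int ** negative = float

float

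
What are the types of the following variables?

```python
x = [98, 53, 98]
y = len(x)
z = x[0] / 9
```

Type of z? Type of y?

int / int = float; len() returns int

float, int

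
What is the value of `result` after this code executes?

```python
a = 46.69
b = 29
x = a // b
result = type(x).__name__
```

a is float; b is int; x is float; result = 'float'

'float'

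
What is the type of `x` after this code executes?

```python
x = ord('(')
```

ord() returns int (code point)

int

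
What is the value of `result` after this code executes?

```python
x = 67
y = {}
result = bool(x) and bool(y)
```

x = 67; y = {}; result = False

False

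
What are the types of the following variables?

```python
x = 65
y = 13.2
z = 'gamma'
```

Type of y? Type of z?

y is assigned a number with a decimal point, so it is a float; z is assigned a quoted string literal, so it is a str

float, str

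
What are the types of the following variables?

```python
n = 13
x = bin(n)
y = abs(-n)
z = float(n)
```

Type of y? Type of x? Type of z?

abs() of int returns int; bin() returns str; float() returns float

int, str, float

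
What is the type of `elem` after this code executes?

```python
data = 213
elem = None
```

None has type NoneType

NoneType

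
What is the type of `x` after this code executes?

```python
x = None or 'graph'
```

'or' with None returns the other truthy value (str)

str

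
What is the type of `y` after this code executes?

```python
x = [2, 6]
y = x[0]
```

Indexing list[int] returns int

int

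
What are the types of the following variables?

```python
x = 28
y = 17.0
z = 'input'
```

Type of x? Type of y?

x is assigned a bare integer (no decimal point), so it is an int; y is assigned a number with a decimal point, so it is a float

int, float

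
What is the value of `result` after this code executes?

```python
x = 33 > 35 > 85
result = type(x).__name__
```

x is bool; result = 'bool'

'bool'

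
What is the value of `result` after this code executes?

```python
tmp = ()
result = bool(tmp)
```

tmp = (); result = False

False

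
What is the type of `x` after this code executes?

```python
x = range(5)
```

range() returns a range object

range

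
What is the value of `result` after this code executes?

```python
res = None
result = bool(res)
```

res = None; result = False

False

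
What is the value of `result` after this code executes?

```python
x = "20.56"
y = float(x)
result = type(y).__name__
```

x is str; y is float; result = 'float'

'float'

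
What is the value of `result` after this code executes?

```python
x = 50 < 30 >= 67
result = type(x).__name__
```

x is bool; result = 'bool'

'bool'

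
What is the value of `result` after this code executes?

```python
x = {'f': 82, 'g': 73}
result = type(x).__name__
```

x is dict; result = 'dict'

'dict'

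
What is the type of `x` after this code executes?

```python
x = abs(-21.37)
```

abs() of float returns float

float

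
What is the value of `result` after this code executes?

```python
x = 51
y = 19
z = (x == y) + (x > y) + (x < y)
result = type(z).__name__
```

x is int; y is int; z is int; result = 'int'

'int'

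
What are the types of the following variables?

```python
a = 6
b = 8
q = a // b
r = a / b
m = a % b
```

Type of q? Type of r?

// returns int; / returns float

int, float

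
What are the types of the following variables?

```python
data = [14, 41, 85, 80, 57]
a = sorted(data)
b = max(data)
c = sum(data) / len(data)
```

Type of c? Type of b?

int / int = float; max of ints returns int

float, int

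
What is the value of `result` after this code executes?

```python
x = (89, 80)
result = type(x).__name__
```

x is tuple; result = 'tuple'

'tuple'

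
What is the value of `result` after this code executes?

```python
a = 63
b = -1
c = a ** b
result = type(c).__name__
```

a is int; b is int; c is float; result = 'float'

'float'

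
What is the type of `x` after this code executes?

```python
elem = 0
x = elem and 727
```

'and' returns first falsy value (0 is int)

int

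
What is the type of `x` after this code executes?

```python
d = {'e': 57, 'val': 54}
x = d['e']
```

Accessing dict[str, int] with str key returns int

int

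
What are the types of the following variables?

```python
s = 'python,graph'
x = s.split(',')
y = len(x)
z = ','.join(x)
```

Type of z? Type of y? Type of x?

str.join() returns str; len() returns int; str.split() returns list

str, int, list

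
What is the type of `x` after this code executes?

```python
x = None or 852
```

'or' with None returns the other truthy value

int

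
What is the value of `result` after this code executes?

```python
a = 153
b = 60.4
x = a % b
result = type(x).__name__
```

a is int; b is float; x is float; result = 'float'

'float'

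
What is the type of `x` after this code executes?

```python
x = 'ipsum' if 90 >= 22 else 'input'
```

Both branches of conditional are str

str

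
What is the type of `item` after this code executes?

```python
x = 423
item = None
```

None has type NoneType

NoneType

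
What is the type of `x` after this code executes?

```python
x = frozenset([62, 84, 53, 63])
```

frozenset() returns frozenset

frozenset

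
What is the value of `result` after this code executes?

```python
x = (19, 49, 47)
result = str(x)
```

x = (19, 49, 47); result = '(19, 49, 47)'

'(19, 49, 47)'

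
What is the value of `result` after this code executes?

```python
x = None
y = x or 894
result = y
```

x = None; y = 894; result = 894

894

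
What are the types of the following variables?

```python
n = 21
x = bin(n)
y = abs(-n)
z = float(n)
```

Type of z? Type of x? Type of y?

float() returns float; bin() returns str; abs() of int returns int

float, str, int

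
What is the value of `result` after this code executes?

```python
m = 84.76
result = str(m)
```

m = 84.76; result = '84.76'

'84.76'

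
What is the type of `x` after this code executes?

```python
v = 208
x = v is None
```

'is' comparison returns bool

bool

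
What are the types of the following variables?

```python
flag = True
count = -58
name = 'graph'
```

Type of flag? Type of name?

flag is assigned the constant True, which has type bool; name is assigned a quoted string literal, so it is a str

bool, str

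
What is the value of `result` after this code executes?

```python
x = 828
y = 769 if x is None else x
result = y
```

x = 828; y = 828; result = 828

828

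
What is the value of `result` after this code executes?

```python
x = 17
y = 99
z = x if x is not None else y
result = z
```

x = 17; y = 99; z = 17; result = 17

17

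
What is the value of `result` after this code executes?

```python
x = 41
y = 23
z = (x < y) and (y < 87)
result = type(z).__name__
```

x is int; y is int; z is bool; result = 'bool'

'bool'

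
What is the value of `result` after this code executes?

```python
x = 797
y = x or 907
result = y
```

x = 797; y = 797; result = 797

797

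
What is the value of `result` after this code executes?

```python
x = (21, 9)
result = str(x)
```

x = (21, 9); result = '(21, 9)'

'(21, 9)'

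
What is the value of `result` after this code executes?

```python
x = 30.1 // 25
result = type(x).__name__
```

x is float; result = 'float'

'float'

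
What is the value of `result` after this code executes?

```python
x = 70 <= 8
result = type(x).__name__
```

x is bool; result = 'bool'

'bool'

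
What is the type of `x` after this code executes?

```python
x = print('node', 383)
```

print() returns None

NoneType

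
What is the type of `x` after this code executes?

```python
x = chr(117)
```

chr() returns str (single char)

str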